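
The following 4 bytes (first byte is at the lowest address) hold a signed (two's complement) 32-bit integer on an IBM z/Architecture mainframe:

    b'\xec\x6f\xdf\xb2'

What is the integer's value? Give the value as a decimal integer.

-328212558

Big-endian: lowest address holds the most-significant byte.
The bytes are already most-significant first: 0xEC6FDFB2.
Top bit is set, so as a signed 32-bit value this is 0xEC6FDFB2 − 2^32 = -328212558.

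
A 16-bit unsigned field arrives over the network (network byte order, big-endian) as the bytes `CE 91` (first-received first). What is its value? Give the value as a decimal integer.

In big-endian order the high byte comes first in memory.
The bytes are already most-significant first: 0xCE91.
0xCE91 = 52881.

52881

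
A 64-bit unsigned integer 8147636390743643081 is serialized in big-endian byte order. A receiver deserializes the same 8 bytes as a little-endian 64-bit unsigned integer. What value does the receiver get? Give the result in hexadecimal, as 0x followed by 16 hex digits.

8147636390743643081 in 64-bit hexadecimal is 0x711238211D5213C9.
Stored big-endian, the bytes at ascending addresses are 71 12 38 21 1D 52 13 C9.
Read back as little-endian, the first byte is least significant, giving 0xC913521D21381271.

0xC913521D21381271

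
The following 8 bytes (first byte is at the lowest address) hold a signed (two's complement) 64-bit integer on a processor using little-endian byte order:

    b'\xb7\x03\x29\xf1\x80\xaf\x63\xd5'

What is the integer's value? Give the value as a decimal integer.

In little-endian order the low byte comes first in memory.
Reassemble most-significant byte first: D5 63 AF 80 F1 29 03 B7 → 0xD563AF80F12903B7.
Top bit is set, so as a signed 64-bit value this is 0xD563AF80F12903B7 − 2^64 = -3070417552599874633.

-3070417552599874633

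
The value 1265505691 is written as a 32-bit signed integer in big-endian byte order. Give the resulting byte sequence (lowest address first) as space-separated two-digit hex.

1265505691 in hexadecimal, padded to 32 bits, is 0x4B6E159B.
Split into bytes (most-significant first): 4B 6E 15 9B.
Big-endian stores the most-significant byte at the lowest address.
So the memory order matches the most-significant-first order: 4B 6E 15 9B.

4B 6E 15 9B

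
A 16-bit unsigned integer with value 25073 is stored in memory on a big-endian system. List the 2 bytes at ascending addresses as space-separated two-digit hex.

61 F1

25073 in hexadecimal, padded to 16 bits, is 0x61F1.
Split into bytes (most-significant first): 61 F1.
Big-endian: lowest address holds the most-significant byte.
So the memory order matches the most-significant-first order: 61 F1.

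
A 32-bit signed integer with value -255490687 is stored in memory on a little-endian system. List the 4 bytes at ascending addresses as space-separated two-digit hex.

81 85 C5 F0

Two's complement of -255490687 in 32 bits: 255490687 = 0x0F3A7A7F; invert → 0xF0C58580; add 1 → 0xF0C58581.
Split into bytes (most-significant first): F0 C5 85 81.
In little-endian order the low byte comes first in memory.
So at ascending addresses the bytes are 81 85 C5 F0.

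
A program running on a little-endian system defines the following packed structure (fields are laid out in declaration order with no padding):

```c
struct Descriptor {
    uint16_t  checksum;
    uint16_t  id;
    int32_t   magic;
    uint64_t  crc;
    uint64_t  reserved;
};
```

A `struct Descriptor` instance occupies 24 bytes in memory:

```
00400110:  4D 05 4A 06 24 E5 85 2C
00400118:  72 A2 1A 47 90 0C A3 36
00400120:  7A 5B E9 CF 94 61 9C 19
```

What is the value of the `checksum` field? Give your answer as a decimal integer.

`checksum` is the first field, at byte offset 0, occupying 2 bytes.
Bytes at offsets 0..1: 4D 05.
In little-endian order the low byte comes first in memory.
Reassemble most-significant byte first: 05 4D → 0x054D.
0x054D = 1357.

1357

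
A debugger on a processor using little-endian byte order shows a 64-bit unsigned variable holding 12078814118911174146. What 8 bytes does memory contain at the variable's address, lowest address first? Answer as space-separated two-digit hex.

12078814118911174146 in hexadecimal, padded to 64 bits, is 0xA7A09171E1AC6602.
Split into bytes (most-significant first): A7 A0 91 71 E1 AC 66 02.
Little-endian: lowest address holds the least-significant byte.
So at ascending addresses the bytes are 02 66 AC E1 71 91 A0 A7.

02 66 AC E1 71 91 A0 A7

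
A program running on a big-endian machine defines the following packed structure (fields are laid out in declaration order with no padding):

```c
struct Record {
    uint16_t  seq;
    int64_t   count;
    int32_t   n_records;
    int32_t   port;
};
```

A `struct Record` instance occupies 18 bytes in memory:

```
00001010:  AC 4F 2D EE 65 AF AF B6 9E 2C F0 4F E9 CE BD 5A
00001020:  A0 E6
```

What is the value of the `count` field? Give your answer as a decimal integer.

`count` follows `seq` (2 bytes), so it starts at byte offset 2 and occupies 8 bytes.
Bytes at offsets 2..9: 2D EE 65 AF AF B6 9E 2C.
Big-endian: lowest address holds the most-significant byte.
The bytes are already most-significant first: 0x2DEE65AFAFB69E2C.
0x2DEE65AFAFB69E2C = 3309694581405556268.

3309694581405556268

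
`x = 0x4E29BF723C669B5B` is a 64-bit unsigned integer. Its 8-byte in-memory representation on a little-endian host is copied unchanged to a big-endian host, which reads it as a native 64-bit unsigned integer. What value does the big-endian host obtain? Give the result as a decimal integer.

6600982088650795342

Stored little-endian, the bytes at ascending addresses are 5B 9B 66 3C 72 BF 29 4E.
Read back as big-endian, the last byte is least significant, giving 0x5B9B663C72BF294E.
0x5B9B663C72BF294E = 6600982088650795342.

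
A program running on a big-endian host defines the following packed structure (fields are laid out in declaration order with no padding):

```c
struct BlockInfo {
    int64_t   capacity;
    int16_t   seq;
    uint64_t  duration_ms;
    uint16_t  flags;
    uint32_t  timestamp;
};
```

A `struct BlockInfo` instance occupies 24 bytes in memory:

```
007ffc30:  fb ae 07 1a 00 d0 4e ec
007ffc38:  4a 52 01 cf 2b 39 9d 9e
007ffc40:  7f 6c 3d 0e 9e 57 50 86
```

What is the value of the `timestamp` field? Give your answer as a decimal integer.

2656522374

`timestamp` follows `capacity` (8 B), `seq` (2 B), `duration_ms` (8 B), `flags` (2 B), so it starts at offset 8 + 2 + 8 + 2 = 20 and occupies 4 bytes.
Bytes at offsets 20..23: 9E 57 50 86.
Big-endian: lowest address holds the most-significant byte.
The bytes are already most-significant first: 0x9E575086.
0x9E575086 = 2656522374.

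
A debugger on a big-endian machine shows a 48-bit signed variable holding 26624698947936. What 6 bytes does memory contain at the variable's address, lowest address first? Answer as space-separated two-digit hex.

26624698947936 in hexadecimal, padded to 48 bits, is 0x18370BB91960.
Split into bytes (most-significant first): 18 37 0B B9 19 60.
In big-endian order the high byte comes first in memory.
So the memory order matches the most-significant-first order: 18 37 0B B9 19 60.

18 37 0B B9 19 60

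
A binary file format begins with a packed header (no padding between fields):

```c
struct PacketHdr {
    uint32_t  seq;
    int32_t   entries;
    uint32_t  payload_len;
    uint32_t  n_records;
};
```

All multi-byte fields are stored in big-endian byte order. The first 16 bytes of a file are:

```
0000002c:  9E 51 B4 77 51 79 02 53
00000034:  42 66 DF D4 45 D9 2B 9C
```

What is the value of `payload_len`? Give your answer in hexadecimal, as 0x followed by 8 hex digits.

`payload_len` follows `seq` (4 B), `entries` (4 B), so it starts at offset 4 + 4 = 8 and occupies 4 bytes.
Bytes at offsets 8..11: 42 66 DF D4.
Big-endian: lowest address holds the most-significant byte.
The bytes are already most-significant first: 0x4266DFD4.

0x4266DFD4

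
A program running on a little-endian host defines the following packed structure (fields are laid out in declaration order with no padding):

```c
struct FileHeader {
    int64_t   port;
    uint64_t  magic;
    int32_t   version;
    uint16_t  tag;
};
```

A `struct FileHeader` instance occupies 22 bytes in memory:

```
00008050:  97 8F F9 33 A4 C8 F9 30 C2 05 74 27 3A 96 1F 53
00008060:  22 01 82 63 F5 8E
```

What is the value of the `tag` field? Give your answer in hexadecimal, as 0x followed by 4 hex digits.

`tag` follows `port` (8 B), `magic` (8 B), `version` (4 B), so it starts at offset 8 + 8 + 4 = 20 and occupies 2 bytes.
Bytes at offsets 20..21: F5 8E.
Little-endian stores the least-significant byte at the lowest address.
Reassemble most-significant byte first: 8E F5 → 0x8EF5.

0x8EF5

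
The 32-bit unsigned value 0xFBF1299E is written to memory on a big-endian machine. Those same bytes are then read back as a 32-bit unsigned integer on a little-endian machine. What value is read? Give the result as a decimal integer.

2653549051

Stored big-endian, the bytes at ascending addresses are FB F1 29 9E.
Read back as little-endian, the first byte is least significant, giving 0x9E29F1FB.
0x9E29F1FB = 2653549051.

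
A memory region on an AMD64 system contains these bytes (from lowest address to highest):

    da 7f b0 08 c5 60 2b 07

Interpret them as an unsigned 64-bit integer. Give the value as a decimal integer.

Little-endian: lowest address holds the least-significant byte.
Reassemble most-significant byte first: 07 2B 60 C5 08 B0 7F DA → 0x072B60C508B07FDA.
0x072B60C508B07FDA = 516612981634662362.

516612981634662362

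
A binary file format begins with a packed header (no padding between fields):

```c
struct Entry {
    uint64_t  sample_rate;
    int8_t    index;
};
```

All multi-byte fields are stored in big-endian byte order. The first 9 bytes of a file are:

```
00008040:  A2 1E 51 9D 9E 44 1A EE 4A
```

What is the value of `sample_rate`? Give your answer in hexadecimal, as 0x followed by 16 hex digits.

`sample_rate` is the first field, at byte offset 0, occupying 8 bytes.
Bytes at offsets 0..7: A2 1E 51 9D 9E 44 1A EE.
Big-endian: lowest address holds the most-significant byte.
The bytes are already most-significant first: 0xA21E519D9E441AEE.

0xA21E519D9E441AEE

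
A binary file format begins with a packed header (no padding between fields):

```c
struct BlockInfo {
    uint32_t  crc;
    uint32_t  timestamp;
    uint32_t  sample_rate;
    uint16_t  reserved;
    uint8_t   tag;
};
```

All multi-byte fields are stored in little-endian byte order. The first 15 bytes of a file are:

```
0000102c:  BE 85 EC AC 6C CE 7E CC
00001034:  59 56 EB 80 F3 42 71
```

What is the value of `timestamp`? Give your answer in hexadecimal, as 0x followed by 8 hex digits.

0xCC7ECE6C

`timestamp` follows `crc` (4 bytes), so it starts at byte offset 4 and occupies 4 bytes.
Bytes at offsets 4..7: 6C CE 7E CC.
In little-endian order the low byte comes first in memory.
Reassemble most-significant byte first: CC 7E CE 6C → 0xCC7ECE6C.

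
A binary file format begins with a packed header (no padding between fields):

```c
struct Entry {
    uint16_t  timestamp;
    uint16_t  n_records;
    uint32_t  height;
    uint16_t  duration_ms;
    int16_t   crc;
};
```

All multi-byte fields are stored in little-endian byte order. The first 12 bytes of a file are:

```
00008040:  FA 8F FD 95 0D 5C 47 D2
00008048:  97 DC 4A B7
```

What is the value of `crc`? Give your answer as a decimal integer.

`crc` follows `timestamp` (2 B), `n_records` (2 B), `height` (4 B), `duration_ms` (2 B), so it starts at offset 2 + 2 + 4 + 2 = 10 and occupies 2 bytes.
Bytes at offsets 10..11: 4A B7.
Little-endian: lowest address holds the least-significant byte.
Reassemble most-significant byte first: B7 4A → 0xB74A.
Top bit is set, so as a signed 16-bit value this is 0xB74A − 2^16 = -18614.

-18614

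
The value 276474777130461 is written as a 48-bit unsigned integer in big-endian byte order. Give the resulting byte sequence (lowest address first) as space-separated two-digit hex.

FB 73 CC E1 55 DD

276474777130461 in hexadecimal, padded to 48 bits, is 0xFB73CCE155DD.
Split into bytes (most-significant first): FB 73 CC E1 55 DD.
Big-endian stores the most-significant byte at the lowest address.
So the memory order matches the most-significant-first order: FB 73 CC E1 55 DD.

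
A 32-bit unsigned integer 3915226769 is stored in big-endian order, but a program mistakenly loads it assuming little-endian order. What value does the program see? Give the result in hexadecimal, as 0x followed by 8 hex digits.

0x919E5DE9

3915226769 in 32-bit hexadecimal is 0xE95D9E91.
Stored big-endian, the bytes at ascending addresses are E9 5D 9E 91.
Read back as little-endian, the first byte is least significant, giving 0x919E5DE9.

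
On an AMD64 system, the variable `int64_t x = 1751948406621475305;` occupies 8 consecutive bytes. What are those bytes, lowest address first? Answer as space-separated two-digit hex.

E9 11 7C 29 CB 2B 50 18

1751948406621475305 in hexadecimal, padded to 64 bits, is 0x18502BCB297C11E9.
Split into bytes (most-significant first): 18 50 2B CB 29 7C 11 E9.
In little-endian order the low byte comes first in memory.
So at ascending addresses the bytes are E9 11 7C 29 CB 2B 50 18.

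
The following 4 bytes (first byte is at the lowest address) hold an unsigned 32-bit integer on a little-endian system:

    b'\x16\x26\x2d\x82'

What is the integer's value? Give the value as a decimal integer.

In little-endian order the low byte comes first in memory.
Reassemble most-significant byte first: 82 2D 26 16 → 0x822D2616.
0x822D2616 = 2183996950.

2183996950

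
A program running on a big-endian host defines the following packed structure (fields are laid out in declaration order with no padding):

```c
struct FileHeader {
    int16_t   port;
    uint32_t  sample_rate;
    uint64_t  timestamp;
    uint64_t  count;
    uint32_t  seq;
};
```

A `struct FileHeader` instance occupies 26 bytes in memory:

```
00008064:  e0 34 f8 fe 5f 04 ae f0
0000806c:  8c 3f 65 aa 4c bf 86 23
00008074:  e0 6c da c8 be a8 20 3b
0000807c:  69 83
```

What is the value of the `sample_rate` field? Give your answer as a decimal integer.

`sample_rate` follows `port` (2 bytes), so it starts at byte offset 2 and occupies 4 bytes.
Bytes at offsets 2..5: F8 FE 5F 04.
Big-endian stores the most-significant byte at the lowest address.
The bytes are already most-significant first: 0xF8FE5F04.
0xF8FE5F04 = 4177420036.

4177420036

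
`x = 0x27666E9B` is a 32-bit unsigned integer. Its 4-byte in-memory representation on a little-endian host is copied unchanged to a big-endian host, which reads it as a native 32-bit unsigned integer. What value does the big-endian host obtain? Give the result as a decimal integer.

2607703591

Stored little-endian, the bytes at ascending addresses are 9B 6E 66 27.
Read back as big-endian, the last byte is least significant, giving 0x9B6E6627.
0x9B6E6627 = 2607703591.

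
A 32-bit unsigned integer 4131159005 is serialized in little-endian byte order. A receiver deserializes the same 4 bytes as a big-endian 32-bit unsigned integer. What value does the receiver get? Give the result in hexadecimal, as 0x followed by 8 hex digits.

4131159005 in 32-bit hexadecimal is 0xF63C7BDD.
Stored little-endian, the bytes at ascending addresses are DD 7B 3C F6.
Read back as big-endian, the last byte is least significant, giving 0xDD7B3CF6.

0xDD7B3CF6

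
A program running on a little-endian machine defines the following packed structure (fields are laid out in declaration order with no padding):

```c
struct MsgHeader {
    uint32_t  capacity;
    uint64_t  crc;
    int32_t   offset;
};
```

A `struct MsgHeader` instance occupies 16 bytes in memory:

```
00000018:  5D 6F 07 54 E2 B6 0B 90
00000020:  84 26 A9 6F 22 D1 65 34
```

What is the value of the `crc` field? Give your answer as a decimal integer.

`crc` follows `capacity` (4 bytes), so it starts at byte offset 4 and occupies 8 bytes.
Bytes at offsets 4..11: E2 B6 0B 90 84 26 A9 6F.
Little-endian stores the least-significant byte at the lowest address.
Reassemble most-significant byte first: 6F A9 26 84 90 0B B6 E2 → 0x6FA92684900BB6E2.
0x6FA92684900BB6E2 = 8046004560068327138.

8046004560068327138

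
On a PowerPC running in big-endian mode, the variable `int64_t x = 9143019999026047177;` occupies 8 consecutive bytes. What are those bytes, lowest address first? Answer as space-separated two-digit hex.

9143019999026047177 in hexadecimal, padded to 64 bits, is 0x7EE2883F503D68C9.
Split into bytes (most-significant first): 7E E2 88 3F 50 3D 68 C9.
Big-endian stores the most-significant byte at the lowest address.
So the memory order matches the most-significant-first order: 7E E2 88 3F 50 3D 68 C9.

7E E2 88 3F 50 3D 68 C9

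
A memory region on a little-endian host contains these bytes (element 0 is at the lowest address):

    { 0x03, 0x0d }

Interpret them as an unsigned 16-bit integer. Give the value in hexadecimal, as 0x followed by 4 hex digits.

0x0D03

Little-endian stores the least-significant byte at the lowest address.
Reassemble most-significant byte first: 0D 03 → 0x0D03.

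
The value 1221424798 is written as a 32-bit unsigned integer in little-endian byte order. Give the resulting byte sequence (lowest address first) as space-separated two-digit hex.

9E 76 CD 48

1221424798 in hexadecimal, padded to 32 bits, is 0x48CD769E.
Split into bytes (most-significant first): 48 CD 76 9E.
Little-endian: lowest address holds the least-significant byte.
So at ascending addresses the bytes are 9E 76 CD 48.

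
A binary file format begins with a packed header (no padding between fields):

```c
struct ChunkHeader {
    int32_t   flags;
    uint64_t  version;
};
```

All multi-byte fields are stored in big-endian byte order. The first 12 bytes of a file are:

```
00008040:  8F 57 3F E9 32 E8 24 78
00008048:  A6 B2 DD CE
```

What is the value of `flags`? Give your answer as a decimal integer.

`flags` is the first field, at byte offset 0, occupying 4 bytes.
Bytes at offsets 0..3: 8F 57 3F E9.
In big-endian order the high byte comes first in memory.
The bytes are already most-significant first: 0x8F573FE9.
Top bit is set, so as a signed 32-bit value this is 0x8F573FE9 − 2^32 = -1890107415.

-1890107415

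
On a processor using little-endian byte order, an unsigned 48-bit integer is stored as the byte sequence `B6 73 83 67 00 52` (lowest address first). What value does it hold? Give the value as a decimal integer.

90161690145718

Little-endian: lowest address holds the least-significant byte.
Reassemble most-significant byte first: 52 00 67 83 73 B6 → 0x5200678373B6.
0x5200678373B6 = 90161690145718.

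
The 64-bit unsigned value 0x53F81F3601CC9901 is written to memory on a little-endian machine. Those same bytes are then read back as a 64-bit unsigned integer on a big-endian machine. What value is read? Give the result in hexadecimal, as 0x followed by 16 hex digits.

Stored little-endian, the bytes at ascending addresses are 01 99 CC 01 36 1F F8 53.
Read back as big-endian, the last byte is least significant, giving 0x0199CC01361FF853.

0x0199CC01361FF853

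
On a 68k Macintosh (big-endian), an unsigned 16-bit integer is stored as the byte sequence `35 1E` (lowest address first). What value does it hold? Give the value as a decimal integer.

In big-endian order the high byte comes first in memory.
The bytes are already most-significant first: 0x351E.
0x351E = 13598.

13598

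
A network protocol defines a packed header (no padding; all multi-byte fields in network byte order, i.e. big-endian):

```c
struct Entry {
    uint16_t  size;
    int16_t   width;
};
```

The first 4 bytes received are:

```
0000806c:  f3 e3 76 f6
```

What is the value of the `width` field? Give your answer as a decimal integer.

`width` follows `size` (2 bytes), so it starts at byte offset 2 and occupies 2 bytes.
Bytes at offsets 2..3: 76 F6.
Big-endian stores the most-significant byte at the lowest address.
The bytes are already most-significant first: 0x76F6.
0x76F6 = 30454.

30454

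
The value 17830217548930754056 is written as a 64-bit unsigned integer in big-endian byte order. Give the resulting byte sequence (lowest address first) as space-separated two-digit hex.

F7 71 A8 64 67 F4 26 08

17830217548930754056 in hexadecimal, padded to 64 bits, is 0xF771A86467F42608.
Split into bytes (most-significant first): F7 71 A8 64 67 F4 26 08.
Big-endian stores the most-significant byte at the lowest address.
So the memory order matches the most-significant-first order: F7 71 A8 64 67 F4 26 08.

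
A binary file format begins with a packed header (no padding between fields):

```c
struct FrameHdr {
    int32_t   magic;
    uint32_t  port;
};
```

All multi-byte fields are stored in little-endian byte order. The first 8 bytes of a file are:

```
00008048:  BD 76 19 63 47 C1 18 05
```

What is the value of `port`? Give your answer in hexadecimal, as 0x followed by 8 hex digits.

0x0518C147

`port` follows `magic` (4 bytes), so it starts at byte offset 4 and occupies 4 bytes.
Bytes at offsets 4..7: 47 C1 18 05.
Little-endian: lowest address holds the least-significant byte.
Reassemble most-significant byte first: 05 18 C1 47 → 0x0518C147.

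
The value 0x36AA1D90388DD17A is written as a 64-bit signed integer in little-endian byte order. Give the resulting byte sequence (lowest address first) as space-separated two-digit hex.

7A D1 8D 38 90 1D AA 36

Split into bytes (most-significant first): 36 AA 1D 90 38 8D D1 7A.
Little-endian: lowest address holds the least-significant byte.
So at ascending addresses the bytes are 7A D1 8D 38 90 1D AA 36.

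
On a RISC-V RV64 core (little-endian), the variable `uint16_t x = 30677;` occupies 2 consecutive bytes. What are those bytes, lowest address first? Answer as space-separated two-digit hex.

30677 in hexadecimal, padded to 16 bits, is 0x77D5.
Split into bytes (most-significant first): 77 D5.
Little-endian stores the least-significant byte at the lowest address.
So at ascending addresses the bytes are D5 77.

D5 77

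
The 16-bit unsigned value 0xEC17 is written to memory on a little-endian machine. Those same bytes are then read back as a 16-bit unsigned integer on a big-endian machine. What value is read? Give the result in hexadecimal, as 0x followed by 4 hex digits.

Stored little-endian, the bytes at ascending addresses are 17 EC.
Read back as big-endian, the last byte is least significant, giving 0x17EC.

0x17EC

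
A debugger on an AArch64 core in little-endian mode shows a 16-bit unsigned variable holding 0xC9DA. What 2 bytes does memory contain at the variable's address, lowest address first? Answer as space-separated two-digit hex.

Split into bytes (most-significant first): C9 DA.
In little-endian order the low byte comes first in memory.
So at ascending addresses the bytes are DA C9.

DA C9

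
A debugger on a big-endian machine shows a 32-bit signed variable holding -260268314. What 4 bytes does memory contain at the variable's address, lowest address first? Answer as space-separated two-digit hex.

Two's complement of -260268314 in 32 bits: 260268314 = 0x0F83611A; invert → 0xF07C9EE5; add 1 → 0xF07C9EE6.
Split into bytes (most-significant first): F0 7C 9E E6.
In big-endian order the high byte comes first in memory.
So the memory order matches the most-significant-first order: F0 7C 9E E6.

F0 7C 9E E6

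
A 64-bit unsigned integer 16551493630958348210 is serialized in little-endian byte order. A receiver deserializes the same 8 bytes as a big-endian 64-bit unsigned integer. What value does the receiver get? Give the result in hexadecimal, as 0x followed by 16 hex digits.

0xB2A76987C3B7B2E5

16551493630958348210 in 64-bit hexadecimal is 0xE5B2B7C38769A7B2.
Stored little-endian, the bytes at ascending addresses are B2 A7 69 87 C3 B7 B2 E5.
Read back as big-endian, the last byte is least significant, giving 0xB2A76987C3B7B2E5.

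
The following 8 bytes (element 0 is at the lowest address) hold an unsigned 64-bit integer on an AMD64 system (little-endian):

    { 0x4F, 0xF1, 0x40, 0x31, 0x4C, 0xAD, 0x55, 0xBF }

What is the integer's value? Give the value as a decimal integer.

13787116377020100943

In little-endian order the low byte comes first in memory.
Reassemble most-significant byte first: BF 55 AD 4C 31 40 F1 4F → 0xBF55AD4C3140F14F.
0xBF55AD4C3140F14F = 13787116377020100943.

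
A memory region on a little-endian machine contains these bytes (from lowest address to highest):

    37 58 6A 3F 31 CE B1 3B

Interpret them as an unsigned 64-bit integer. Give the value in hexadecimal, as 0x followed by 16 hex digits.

Little-endian: lowest address holds the least-significant byte.
Reassemble most-significant byte first: 3B B1 CE 31 3F 6A 58 37 → 0x3BB1CE313F6A5837.

0x3BB1CE313F6A5837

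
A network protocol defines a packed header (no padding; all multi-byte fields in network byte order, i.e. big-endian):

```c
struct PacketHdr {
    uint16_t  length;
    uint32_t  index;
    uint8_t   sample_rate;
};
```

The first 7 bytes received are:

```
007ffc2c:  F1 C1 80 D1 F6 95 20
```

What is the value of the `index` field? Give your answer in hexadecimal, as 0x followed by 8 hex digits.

`index` follows `length` (2 bytes), so it starts at byte offset 2 and occupies 4 bytes.
Bytes at offsets 2..5: 80 D1 F6 95.
In big-endian order the high byte comes first in memory.
The bytes are already most-significant first: 0x80D1F695.

0x80D1F695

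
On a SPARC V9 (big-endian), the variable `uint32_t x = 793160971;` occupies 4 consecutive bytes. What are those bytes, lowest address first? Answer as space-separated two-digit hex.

793160971 in hexadecimal, padded to 32 bits, is 0x2F46AD0B.
Split into bytes (most-significant first): 2F 46 AD 0B.
Big-endian: lowest address holds the most-significant byte.
So the memory order matches the most-significant-first order: 2F 46 AD 0B.

2F 46 AD 0B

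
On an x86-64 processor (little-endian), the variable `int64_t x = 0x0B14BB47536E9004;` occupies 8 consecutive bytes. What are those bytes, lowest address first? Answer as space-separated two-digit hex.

Split into bytes (most-significant first): 0B 14 BB 47 53 6E 90 04.
In little-endian order the low byte comes first in memory.
So at ascending addresses the bytes are 04 90 6E 53 47 BB 14 0B.

04 90 6E 53 47 BB 14 0B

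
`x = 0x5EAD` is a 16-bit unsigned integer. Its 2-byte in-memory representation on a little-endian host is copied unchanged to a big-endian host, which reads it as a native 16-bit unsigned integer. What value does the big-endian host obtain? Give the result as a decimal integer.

Stored little-endian, the bytes at ascending addresses are AD 5E.
Read back as big-endian, the last byte is least significant, giving 0xAD5E.
0xAD5E = 44382.

44382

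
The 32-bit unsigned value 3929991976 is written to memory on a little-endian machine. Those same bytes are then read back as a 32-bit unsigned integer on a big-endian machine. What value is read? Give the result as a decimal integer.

686505706

3929991976 in 32-bit hexadecimal is 0xEA3EEB28.
Stored little-endian, the bytes at ascending addresses are 28 EB 3E EA.
Read back as big-endian, the last byte is least significant, giving 0x28EB3EEA.
0x28EB3EEA = 686505706.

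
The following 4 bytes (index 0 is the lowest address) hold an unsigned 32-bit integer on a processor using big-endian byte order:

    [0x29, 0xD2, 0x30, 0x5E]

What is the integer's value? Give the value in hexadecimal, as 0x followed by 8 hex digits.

Big-endian: lowest address holds the most-significant byte.
The bytes are already most-significant first: 0x29D2305E.

0x29D2305E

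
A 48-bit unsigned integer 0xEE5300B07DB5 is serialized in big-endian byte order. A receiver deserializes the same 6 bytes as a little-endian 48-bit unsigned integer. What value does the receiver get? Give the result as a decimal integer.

199551428350958

Stored big-endian, the bytes at ascending addresses are EE 53 00 B0 7D B5.
Read back as little-endian, the first byte is least significant, giving 0xB57DB00053EE.
0xB57DB00053EE = 199551428350958.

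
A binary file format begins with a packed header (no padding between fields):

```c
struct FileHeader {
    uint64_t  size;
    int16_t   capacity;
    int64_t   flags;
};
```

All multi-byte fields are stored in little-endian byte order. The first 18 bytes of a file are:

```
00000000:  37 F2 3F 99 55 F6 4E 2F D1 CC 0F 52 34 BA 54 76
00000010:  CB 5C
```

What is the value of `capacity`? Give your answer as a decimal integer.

`capacity` follows `size` (8 bytes), so it starts at byte offset 8 and occupies 2 bytes.
Bytes at offsets 8..9: D1 CC.
In little-endian order the low byte comes first in memory.
Reassemble most-significant byte first: CC D1 → 0xCCD1.
Top bit is set, so as a signed 16-bit value this is 0xCCD1 − 2^16 = -13103.

-13103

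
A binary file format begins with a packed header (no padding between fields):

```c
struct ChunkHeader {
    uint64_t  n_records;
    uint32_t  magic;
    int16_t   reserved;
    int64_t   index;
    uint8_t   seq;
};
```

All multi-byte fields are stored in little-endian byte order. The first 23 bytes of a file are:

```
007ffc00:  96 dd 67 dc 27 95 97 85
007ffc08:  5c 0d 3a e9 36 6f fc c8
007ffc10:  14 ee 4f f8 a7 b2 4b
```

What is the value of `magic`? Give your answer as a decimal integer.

3912895836

`magic` follows `n_records` (8 bytes), so it starts at byte offset 8 and occupies 4 bytes.
Bytes at offsets 8..11: 5C 0D 3A E9.
Little-endian stores the least-significant byte at the lowest address.
Reassemble most-significant byte first: E9 3A 0D 5C → 0xE93A0D5C.
0xE93A0D5C = 3912895836.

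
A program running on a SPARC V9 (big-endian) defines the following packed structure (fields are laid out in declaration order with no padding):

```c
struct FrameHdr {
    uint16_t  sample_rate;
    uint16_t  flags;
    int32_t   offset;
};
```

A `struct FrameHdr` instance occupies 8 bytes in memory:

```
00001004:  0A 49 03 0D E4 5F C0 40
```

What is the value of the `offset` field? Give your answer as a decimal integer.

`offset` follows `sample_rate` (2 B), `flags` (2 B), so it starts at offset 2 + 2 = 4 and occupies 4 bytes.
Bytes at offsets 4..7: E4 5F C0 40.
Big-endian: lowest address holds the most-significant byte.
The bytes are already most-significant first: 0xE45FC040.
Top bit is set, so as a signed 32-bit value this is 0xE45FC040 − 2^32 = -463486912.

-463486912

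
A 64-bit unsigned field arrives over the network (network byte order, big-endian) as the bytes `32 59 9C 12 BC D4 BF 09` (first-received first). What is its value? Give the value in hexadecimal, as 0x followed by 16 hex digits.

0x32599C12BCD4BF09

Big-endian: lowest address holds the most-significant byte.
The bytes are already most-significant first: 0x32599C12BCD4BF09.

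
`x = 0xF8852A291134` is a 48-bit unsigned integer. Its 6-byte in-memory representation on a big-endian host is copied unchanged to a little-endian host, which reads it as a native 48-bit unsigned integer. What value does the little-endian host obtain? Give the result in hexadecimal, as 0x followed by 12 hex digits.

Stored big-endian, the bytes at ascending addresses are F8 85 2A 29 11 34.
Read back as little-endian, the first byte is least significant, giving 0x3411292A85F8.

0x3411292A85F8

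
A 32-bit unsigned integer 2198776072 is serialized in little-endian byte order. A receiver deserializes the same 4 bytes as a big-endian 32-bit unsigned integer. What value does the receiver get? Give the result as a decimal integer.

2198776072 in 32-bit hexadecimal is 0x830EA908.
Stored little-endian, the bytes at ascending addresses are 08 A9 0E 83.
Read back as big-endian, the last byte is least significant, giving 0x08A90E83.
0x08A90E83 = 145297027.

145297027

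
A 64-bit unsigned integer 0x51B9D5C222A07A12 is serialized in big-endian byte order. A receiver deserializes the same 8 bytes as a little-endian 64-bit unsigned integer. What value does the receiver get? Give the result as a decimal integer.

1331552710999521617

Stored big-endian, the bytes at ascending addresses are 51 B9 D5 C2 22 A0 7A 12.
Read back as little-endian, the first byte is least significant, giving 0x127AA022C2D5B951.
0x127AA022C2D5B951 = 1331552710999521617.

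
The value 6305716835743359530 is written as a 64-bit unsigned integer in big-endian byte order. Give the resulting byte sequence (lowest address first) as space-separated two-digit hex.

57 82 68 0D 90 AE E2 2A

6305716835743359530 in hexadecimal, padded to 64 bits, is 0x5782680D90AEE22A.
Split into bytes (most-significant first): 57 82 68 0D 90 AE E2 2A.
Big-endian stores the most-significant byte at the lowest address.
So the memory order matches the most-significant-first order: 57 82 68 0D 90 AE E2 2A.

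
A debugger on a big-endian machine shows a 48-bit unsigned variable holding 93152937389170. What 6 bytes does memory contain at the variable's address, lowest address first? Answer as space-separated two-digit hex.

54 B8 DB BE 2C 72

93152937389170 in hexadecimal, padded to 48 bits, is 0x54B8DBBE2C72.
Split into bytes (most-significant first): 54 B8 DB BE 2C 72.
In big-endian order the high byte comes first in memory.
So the memory order matches the most-significant-first order: 54 B8 DB BE 2C 72.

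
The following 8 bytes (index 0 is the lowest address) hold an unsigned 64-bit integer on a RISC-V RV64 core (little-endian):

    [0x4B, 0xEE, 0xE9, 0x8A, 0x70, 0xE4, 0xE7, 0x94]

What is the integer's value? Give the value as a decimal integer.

In little-endian order the low byte comes first in memory.
Reassemble most-significant byte first: 94 E7 E4 70 8A E9 EE 4B → 0x94E7E4708AE9EE4B.
0x94E7E4708AE9EE4B = 10729795809251552843.

10729795809251552843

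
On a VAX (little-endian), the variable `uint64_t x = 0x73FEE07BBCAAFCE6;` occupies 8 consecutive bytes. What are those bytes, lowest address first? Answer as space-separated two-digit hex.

E6 FC AA BC 7B E0 FE 73

Split into bytes (most-significant first): 73 FE E0 7B BC AA FC E6.
Little-endian: lowest address holds the least-significant byte.
So at ascending addresses the bytes are E6 FC AA BC 7B E0 FE 73.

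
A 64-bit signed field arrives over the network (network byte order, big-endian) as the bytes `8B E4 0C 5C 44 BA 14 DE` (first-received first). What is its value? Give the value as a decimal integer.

-8366548617317968674

Big-endian: lowest address holds the most-significant byte.
The bytes are already most-significant first: 0x8BE40C5C44BA14DE.
Top bit is set, so as a signed 64-bit value this is 0x8BE40C5C44BA14DE − 2^64 = -8366548617317968674.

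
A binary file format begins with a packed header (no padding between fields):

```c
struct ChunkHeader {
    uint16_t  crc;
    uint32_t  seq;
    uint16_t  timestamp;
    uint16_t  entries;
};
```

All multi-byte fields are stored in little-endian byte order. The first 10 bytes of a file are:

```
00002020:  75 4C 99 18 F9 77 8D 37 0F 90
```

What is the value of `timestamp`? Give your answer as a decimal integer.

14221

`timestamp` follows `crc` (2 B), `seq` (4 B), so it starts at offset 2 + 4 = 6 and occupies 2 bytes.
Bytes at offsets 6..7: 8D 37.
In little-endian order the low byte comes first in memory.
Reassemble most-significant byte first: 37 8D → 0x378D.
0x378D = 14221.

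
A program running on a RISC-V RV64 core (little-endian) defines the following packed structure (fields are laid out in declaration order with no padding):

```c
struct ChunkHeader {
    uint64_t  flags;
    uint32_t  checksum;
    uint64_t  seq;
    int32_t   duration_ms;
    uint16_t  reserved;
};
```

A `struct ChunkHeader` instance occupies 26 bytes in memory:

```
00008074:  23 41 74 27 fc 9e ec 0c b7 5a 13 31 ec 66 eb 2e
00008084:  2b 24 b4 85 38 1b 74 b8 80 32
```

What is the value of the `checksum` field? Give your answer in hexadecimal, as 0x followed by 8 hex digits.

0x31135AB7

`checksum` follows `flags` (8 bytes), so it starts at byte offset 8 and occupies 4 bytes.
Bytes at offsets 8..11: B7 5A 13 31.
Little-endian: lowest address holds the least-significant byte.
Reassemble most-significant byte first: 31 13 5A B7 → 0x31135AB7.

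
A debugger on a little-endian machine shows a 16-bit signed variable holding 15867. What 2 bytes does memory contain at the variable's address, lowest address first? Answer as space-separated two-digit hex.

FB 3D

15867 in hexadecimal, padded to 16 bits, is 0x3DFB.
Split into bytes (most-significant first): 3D FB.
In little-endian order the low byte comes first in memory.
So at ascending addresses the bytes are FB 3D.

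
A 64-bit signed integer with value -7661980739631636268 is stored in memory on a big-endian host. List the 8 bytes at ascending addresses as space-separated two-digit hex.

Two's complement of -7661980739631636268 in 64 bits: 7661980739631636268 = 0x6A54D2E345A0DF2C; invert → 0x95AB2D1CBA5F20D3; add 1 → 0x95AB2D1CBA5F20D4.
Split into bytes (most-significant first): 95 AB 2D 1C BA 5F 20 D4.
Big-endian stores the most-significant byte at the lowest address.
So the memory order matches the most-significant-first order: 95 AB 2D 1C BA 5F 20 D4.

95 AB 2D 1C BA 5F 20 D4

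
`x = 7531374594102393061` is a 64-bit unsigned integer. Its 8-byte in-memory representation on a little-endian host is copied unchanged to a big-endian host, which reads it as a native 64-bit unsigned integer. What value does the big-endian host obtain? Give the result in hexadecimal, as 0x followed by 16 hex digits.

0xE5F8DF574AD18468

7531374594102393061 in 64-bit hexadecimal is 0x6884D14A57DFF8E5.
Stored little-endian, the bytes at ascending addresses are E5 F8 DF 57 4A D1 84 68.
Read back as big-endian, the last byte is least significant, giving 0xE5F8DF574AD18468.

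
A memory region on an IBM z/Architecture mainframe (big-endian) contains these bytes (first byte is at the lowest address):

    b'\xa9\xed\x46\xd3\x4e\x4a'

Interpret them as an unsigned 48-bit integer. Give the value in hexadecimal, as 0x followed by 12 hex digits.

Big-endian stores the most-significant byte at the lowest address.
The bytes are already most-significant first: 0xA9ED46D34E4A.

0xA9ED46D34E4A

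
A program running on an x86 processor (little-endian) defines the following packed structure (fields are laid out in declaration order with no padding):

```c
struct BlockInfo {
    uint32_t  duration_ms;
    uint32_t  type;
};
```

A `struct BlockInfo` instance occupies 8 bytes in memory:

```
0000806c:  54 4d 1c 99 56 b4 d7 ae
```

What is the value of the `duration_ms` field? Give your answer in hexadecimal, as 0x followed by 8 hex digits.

0x991C4D54

`duration_ms` is the first field, at byte offset 0, occupying 4 bytes.
Bytes at offsets 0..3: 54 4D 1C 99.
Little-endian stores the least-significant byte at the lowest address.
Reassemble most-significant byte first: 99 1C 4D 54 → 0x991C4D54.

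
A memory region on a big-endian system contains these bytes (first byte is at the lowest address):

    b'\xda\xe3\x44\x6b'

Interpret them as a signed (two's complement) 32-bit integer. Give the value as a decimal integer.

-622640021

Big-endian: lowest address holds the most-significant byte.
The bytes are already most-significant first: 0xDAE3446B.
Top bit is set, so as a signed 32-bit value this is 0xDAE3446B − 2^32 = -622640021.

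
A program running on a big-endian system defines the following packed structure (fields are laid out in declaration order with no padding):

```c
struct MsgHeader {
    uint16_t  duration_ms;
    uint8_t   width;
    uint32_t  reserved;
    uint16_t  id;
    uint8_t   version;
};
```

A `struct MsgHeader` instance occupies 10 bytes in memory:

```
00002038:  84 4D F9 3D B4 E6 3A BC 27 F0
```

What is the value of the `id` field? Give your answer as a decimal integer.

48167

`id` follows `duration_ms` (2 B), `width` (1 B), `reserved` (4 B), so it starts at offset 2 + 1 + 4 = 7 and occupies 2 bytes.
Bytes at offsets 7..8: BC 27.
In big-endian order the high byte comes first in memory.
The bytes are already most-significant first: 0xBC27.
0xBC27 = 48167.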